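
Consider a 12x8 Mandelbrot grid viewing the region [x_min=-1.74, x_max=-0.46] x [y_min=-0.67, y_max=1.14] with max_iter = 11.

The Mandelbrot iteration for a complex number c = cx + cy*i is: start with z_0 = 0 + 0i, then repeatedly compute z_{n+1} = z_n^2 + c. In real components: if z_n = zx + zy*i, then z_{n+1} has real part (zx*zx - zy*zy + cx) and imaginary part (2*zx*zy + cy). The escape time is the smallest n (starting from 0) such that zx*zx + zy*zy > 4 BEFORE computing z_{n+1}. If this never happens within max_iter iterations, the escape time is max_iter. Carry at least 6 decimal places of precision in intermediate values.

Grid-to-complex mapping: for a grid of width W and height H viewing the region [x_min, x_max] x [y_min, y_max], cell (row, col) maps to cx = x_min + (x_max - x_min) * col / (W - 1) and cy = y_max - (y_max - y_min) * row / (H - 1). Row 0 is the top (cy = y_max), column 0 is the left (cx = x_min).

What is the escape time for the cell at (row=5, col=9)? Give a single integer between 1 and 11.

z_0 = 0 + 0i, c = -0.6927 + -0.1529i
Iter 1: z = -0.6927 + -0.1529i, |z|^2 = 0.5032
Iter 2: z = -0.2362 + 0.0589i, |z|^2 = 0.0593
Iter 3: z = -0.6404 + -0.1807i, |z|^2 = 0.4428
Iter 4: z = -0.3153 + 0.0786i, |z|^2 = 0.1056
Iter 5: z = -0.5995 + -0.2024i, |z|^2 = 0.4004
Iter 6: z = -0.3743 + 0.0898i, |z|^2 = 0.1482
Iter 7: z = -0.5607 + -0.2201i, |z|^2 = 0.3628
Iter 8: z = -0.4268 + 0.0940i, |z|^2 = 0.1910
Iter 9: z = -0.5194 + -0.2331i, |z|^2 = 0.3241
Iter 10: z = -0.4772 + 0.0893i, |z|^2 = 0.2357

Answer: 11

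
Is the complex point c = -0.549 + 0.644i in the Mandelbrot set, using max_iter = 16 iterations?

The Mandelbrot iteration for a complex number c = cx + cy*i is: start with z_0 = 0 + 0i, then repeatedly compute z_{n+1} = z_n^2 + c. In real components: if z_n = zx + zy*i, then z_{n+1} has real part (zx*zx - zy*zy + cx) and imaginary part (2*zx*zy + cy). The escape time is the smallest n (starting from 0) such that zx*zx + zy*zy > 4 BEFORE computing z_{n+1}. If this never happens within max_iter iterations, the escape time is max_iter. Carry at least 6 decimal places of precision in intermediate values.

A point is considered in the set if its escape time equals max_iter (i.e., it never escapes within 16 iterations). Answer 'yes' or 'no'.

Answer: yes

Derivation:
z_0 = 0 + 0i, c = -0.5490 + 0.6440i
Iter 1: z = -0.5490 + 0.6440i, |z|^2 = 0.7161
Iter 2: z = -0.6623 + -0.0631i, |z|^2 = 0.4427
Iter 3: z = -0.1143 + 0.7276i, |z|^2 = 0.5425
Iter 4: z = -1.0653 + 0.4777i, |z|^2 = 1.3631
Iter 5: z = 0.3578 + -0.3738i, |z|^2 = 0.2677
Iter 6: z = -0.5607 + 0.3765i, |z|^2 = 0.4562
Iter 7: z = -0.3764 + 0.2217i, |z|^2 = 0.1908
Iter 8: z = -0.4565 + 0.4771i, |z|^2 = 0.4360
Iter 9: z = -0.5682 + 0.2084i, |z|^2 = 0.3663
Iter 10: z = -0.2696 + 0.4071i, |z|^2 = 0.2384
Iter 11: z = -0.6421 + 0.4245i, |z|^2 = 0.5925
Iter 12: z = -0.3169 + 0.0989i, |z|^2 = 0.1102
Iter 13: z = -0.4583 + 0.5813i, |z|^2 = 0.5480
Iter 14: z = -0.6769 + 0.1111i, |z|^2 = 0.4705
Iter 15: z = -0.1032 + 0.4936i, |z|^2 = 0.2543
Did not escape in 16 iterations → in set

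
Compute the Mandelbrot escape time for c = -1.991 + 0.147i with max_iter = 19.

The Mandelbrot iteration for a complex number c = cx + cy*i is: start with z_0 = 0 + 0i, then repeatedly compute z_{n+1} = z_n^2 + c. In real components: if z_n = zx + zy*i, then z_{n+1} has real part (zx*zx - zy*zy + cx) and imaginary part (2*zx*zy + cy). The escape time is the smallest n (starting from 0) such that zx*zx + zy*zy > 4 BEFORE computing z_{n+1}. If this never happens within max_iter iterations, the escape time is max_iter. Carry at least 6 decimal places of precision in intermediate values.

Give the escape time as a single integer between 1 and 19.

Answer: 2

Derivation:
z_0 = 0 + 0i, c = -1.9910 + 0.1470i
Iter 1: z = -1.9910 + 0.1470i, |z|^2 = 3.9857
Iter 2: z = 1.9515 + -0.4384i, |z|^2 = 4.0004
Escaped at iteration 2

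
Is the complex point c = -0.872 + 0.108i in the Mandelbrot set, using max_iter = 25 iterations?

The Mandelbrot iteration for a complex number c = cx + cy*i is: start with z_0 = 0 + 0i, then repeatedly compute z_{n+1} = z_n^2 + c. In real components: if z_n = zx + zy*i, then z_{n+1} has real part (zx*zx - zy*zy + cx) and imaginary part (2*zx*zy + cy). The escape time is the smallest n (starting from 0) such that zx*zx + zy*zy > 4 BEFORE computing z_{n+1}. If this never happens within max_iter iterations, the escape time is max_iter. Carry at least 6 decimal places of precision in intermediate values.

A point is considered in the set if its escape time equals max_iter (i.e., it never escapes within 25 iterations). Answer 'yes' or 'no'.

z_0 = 0 + 0i, c = -0.8720 + 0.1080i
Iter 1: z = -0.8720 + 0.1080i, |z|^2 = 0.7720
Iter 2: z = -0.1233 + -0.0804i, |z|^2 = 0.0217
Iter 3: z = -0.8633 + 0.1278i, |z|^2 = 0.7616
Iter 4: z = -0.1431 + -0.1127i, |z|^2 = 0.0332
Iter 5: z = -0.8642 + 0.1403i, |z|^2 = 0.7665
Iter 6: z = -0.1448 + -0.1344i, |z|^2 = 0.0390
Iter 7: z = -0.8691 + 0.1469i, |z|^2 = 0.7769
Iter 8: z = -0.1383 + -0.1474i, |z|^2 = 0.0408
Iter 9: z = -0.8746 + 0.1488i, |z|^2 = 0.7871
Iter 10: z = -0.1292 + -0.1522i, |z|^2 = 0.0399
Iter 11: z = -0.8785 + 0.1473i, |z|^2 = 0.7934
Iter 12: z = -0.1220 + -0.1508i, |z|^2 = 0.0376
Iter 13: z = -0.8799 + 0.1448i, |z|^2 = 0.7951
Iter 14: z = -0.1188 + -0.1468i, |z|^2 = 0.0357
Iter 15: z = -0.8794 + 0.1429i, |z|^2 = 0.7938
Iter 16: z = -0.1190 + -0.1433i, |z|^2 = 0.0347
Iter 17: z = -0.8784 + 0.1421i, |z|^2 = 0.7917
Iter 18: z = -0.1206 + -0.1416i, |z|^2 = 0.0346
Iter 19: z = -0.8775 + 0.1422i, |z|^2 = 0.7902
Iter 20: z = -0.1222 + -0.1415i, |z|^2 = 0.0350
Iter 21: z = -0.8771 + 0.1426i, |z|^2 = 0.7896
Iter 22: z = -0.1230 + -0.1421i, |z|^2 = 0.0353
Iter 23: z = -0.8771 + 0.1430i, |z|^2 = 0.7897
Iter 24: z = -0.1232 + -0.1428i, |z|^2 = 0.0356
Did not escape in 25 iterations → in set

Answer: yes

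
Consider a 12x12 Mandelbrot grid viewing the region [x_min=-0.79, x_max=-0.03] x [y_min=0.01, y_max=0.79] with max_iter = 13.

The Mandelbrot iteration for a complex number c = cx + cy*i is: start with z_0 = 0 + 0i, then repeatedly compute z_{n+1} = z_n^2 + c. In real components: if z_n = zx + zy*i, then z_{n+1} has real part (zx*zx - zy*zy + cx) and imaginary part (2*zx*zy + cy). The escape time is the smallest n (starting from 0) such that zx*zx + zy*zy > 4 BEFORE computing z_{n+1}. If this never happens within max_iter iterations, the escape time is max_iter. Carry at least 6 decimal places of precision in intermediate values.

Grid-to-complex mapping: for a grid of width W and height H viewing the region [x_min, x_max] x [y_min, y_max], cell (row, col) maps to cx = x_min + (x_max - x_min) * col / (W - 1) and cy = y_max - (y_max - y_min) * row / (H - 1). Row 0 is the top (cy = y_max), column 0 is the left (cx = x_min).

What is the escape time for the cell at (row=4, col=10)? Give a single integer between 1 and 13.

z_0 = 0 + 0i, c = -0.0991 + 0.5064i
Iter 1: z = -0.0991 + 0.5064i, |z|^2 = 0.2662
Iter 2: z = -0.3457 + 0.4060i, |z|^2 = 0.2843
Iter 3: z = -0.1444 + 0.2257i, |z|^2 = 0.0718
Iter 4: z = -0.1292 + 0.4412i, |z|^2 = 0.2113
Iter 5: z = -0.2770 + 0.3924i, |z|^2 = 0.2307
Iter 6: z = -0.1763 + 0.2889i, |z|^2 = 0.1146
Iter 7: z = -0.1515 + 0.4045i, |z|^2 = 0.1865
Iter 8: z = -0.2397 + 0.3838i, |z|^2 = 0.2048
Iter 9: z = -0.1889 + 0.3223i, |z|^2 = 0.1396
Iter 10: z = -0.1673 + 0.3846i, |z|^2 = 0.1759
Iter 11: z = -0.2190 + 0.3777i, |z|^2 = 0.1906
Iter 12: z = -0.1938 + 0.3409i, |z|^2 = 0.1538

Answer: 13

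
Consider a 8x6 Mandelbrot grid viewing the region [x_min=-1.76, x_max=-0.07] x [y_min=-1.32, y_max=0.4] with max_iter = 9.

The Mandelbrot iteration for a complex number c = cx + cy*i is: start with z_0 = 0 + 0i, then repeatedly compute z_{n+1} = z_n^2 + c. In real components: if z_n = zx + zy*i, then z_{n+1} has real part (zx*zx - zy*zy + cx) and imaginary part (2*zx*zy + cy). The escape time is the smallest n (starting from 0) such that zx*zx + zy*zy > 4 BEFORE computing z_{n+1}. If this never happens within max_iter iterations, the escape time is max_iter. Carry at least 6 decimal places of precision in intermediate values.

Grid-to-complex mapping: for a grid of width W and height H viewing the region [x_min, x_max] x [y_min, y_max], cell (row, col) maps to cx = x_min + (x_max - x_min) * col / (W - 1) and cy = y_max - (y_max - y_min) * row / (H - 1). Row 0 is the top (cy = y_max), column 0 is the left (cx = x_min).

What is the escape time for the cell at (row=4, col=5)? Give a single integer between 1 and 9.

z_0 = 0 + 0i, c = -0.5529 + -0.9760i
Iter 1: z = -0.5529 + -0.9760i, |z|^2 = 1.2582
Iter 2: z = -1.1998 + 0.1032i, |z|^2 = 1.4501
Iter 3: z = 0.8760 + -1.2236i, |z|^2 = 2.2645
Iter 4: z = -1.2827 + -3.1197i, |z|^2 = 11.3775
Escaped at iteration 4

Answer: 4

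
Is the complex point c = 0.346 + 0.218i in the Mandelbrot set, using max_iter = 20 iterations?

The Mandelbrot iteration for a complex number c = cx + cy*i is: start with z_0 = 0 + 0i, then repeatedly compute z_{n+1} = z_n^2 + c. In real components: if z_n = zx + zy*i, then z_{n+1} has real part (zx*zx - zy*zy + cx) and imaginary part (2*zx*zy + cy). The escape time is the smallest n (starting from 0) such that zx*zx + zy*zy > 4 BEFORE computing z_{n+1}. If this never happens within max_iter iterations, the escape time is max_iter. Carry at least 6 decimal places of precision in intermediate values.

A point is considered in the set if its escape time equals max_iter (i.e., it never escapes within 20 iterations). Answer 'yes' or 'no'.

z_0 = 0 + 0i, c = 0.3460 + 0.2180i
Iter 1: z = 0.3460 + 0.2180i, |z|^2 = 0.1672
Iter 2: z = 0.4182 + 0.3689i, |z|^2 = 0.3109
Iter 3: z = 0.3848 + 0.5265i, |z|^2 = 0.4253
Iter 4: z = 0.2169 + 0.6232i, |z|^2 = 0.4355
Iter 5: z = 0.0046 + 0.4883i, |z|^2 = 0.2385
Iter 6: z = 0.1075 + 0.2225i, |z|^2 = 0.0611
Iter 7: z = 0.3081 + 0.2659i, |z|^2 = 0.1656
Iter 8: z = 0.3702 + 0.3818i, |z|^2 = 0.2828
Iter 9: z = 0.3373 + 0.5007i, |z|^2 = 0.3645
Iter 10: z = 0.2091 + 0.5558i, |z|^2 = 0.3526
Iter 11: z = 0.0808 + 0.4504i, |z|^2 = 0.2094
Iter 12: z = 0.1497 + 0.2908i, |z|^2 = 0.1070
Iter 13: z = 0.2838 + 0.3051i, |z|^2 = 0.1736
Iter 14: z = 0.3335 + 0.3912i, |z|^2 = 0.2642
Iter 15: z = 0.3042 + 0.4789i, |z|^2 = 0.3219
Iter 16: z = 0.2092 + 0.5094i, |z|^2 = 0.3032
Iter 17: z = 0.1303 + 0.4311i, |z|^2 = 0.2028
Iter 18: z = 0.1771 + 0.3303i, |z|^2 = 0.1405
Iter 19: z = 0.2682 + 0.3350i, |z|^2 = 0.1842
Did not escape in 20 iterations → in set

Answer: yes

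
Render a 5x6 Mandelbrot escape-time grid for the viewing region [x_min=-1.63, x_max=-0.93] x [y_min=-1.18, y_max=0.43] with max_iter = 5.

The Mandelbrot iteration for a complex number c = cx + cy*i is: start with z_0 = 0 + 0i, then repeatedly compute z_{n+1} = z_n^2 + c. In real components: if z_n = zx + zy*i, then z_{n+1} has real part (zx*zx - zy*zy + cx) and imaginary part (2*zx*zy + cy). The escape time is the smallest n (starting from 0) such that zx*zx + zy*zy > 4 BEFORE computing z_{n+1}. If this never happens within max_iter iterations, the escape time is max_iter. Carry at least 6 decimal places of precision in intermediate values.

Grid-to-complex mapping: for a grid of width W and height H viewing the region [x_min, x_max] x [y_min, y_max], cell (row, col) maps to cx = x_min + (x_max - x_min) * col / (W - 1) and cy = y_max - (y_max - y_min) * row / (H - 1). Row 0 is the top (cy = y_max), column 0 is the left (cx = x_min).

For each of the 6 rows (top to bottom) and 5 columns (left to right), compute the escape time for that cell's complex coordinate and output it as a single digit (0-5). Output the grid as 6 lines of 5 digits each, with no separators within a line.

(row=0, col=0): c = -1.6300 + 0.4300i → escape time 3
(row=0, col=1): c = -1.4550 + 0.4300i → escape time 4
(row=0, col=2): c = -1.2800 + 0.4300i → escape time 5
(row=0, col=3): c = -1.1050 + 0.4300i → escape time 5
(row=0, col=4): c = -0.9300 + 0.4300i → escape time 5
(row=1, col=0): c = -1.6300 + 0.1080i → escape time 5
(row=1, col=1): c = -1.4550 + 0.1080i → escape time 5
(row=1, col=2): c = -1.2800 + 0.1080i → escape time 5
(row=1, col=3): c = -1.1050 + 0.1080i → escape time 5
(row=1, col=4): c = -0.9300 + 0.1080i → escape time 5
(row=2, col=0): c = -1.6300 + -0.2140i → escape time 4
(row=2, col=1): c = -1.4550 + -0.2140i → escape time 5
(row=2, col=2): c = -1.2800 + -0.2140i → escape time 5
(row=2, col=3): c = -1.1050 + -0.2140i → escape time 5
(row=2, col=4): c = -0.9300 + -0.2140i → escape time 5
(row=3, col=0): c = -1.6300 + -0.5360i → escape time 3
(row=3, col=1): c = -1.4550 + -0.5360i → escape time 3
(row=3, col=2): c = -1.2800 + -0.5360i → escape time 3
(row=3, col=3): c = -1.1050 + -0.5360i → escape time 5
(row=3, col=4): c = -0.9300 + -0.5360i → escape time 5
(row=4, col=0): c = -1.6300 + -0.8580i → escape time 3
(row=4, col=1): c = -1.4550 + -0.8580i → escape time 3
(row=4, col=2): c = -1.2800 + -0.8580i → escape time 3
(row=4, col=3): c = -1.1050 + -0.8580i → escape time 3
(row=4, col=4): c = -0.9300 + -0.8580i → escape time 3
(row=5, col=0): c = -1.6300 + -1.1800i → escape time 1
(row=5, col=1): c = -1.4550 + -1.1800i → escape time 2
(row=5, col=2): c = -1.2800 + -1.1800i → escape time 2
(row=5, col=3): c = -1.1050 + -1.1800i → escape time 3
(row=5, col=4): c = -0.9300 + -1.1800i → escape time 3

Answer: 34555
55555
45555
33355
33333
12233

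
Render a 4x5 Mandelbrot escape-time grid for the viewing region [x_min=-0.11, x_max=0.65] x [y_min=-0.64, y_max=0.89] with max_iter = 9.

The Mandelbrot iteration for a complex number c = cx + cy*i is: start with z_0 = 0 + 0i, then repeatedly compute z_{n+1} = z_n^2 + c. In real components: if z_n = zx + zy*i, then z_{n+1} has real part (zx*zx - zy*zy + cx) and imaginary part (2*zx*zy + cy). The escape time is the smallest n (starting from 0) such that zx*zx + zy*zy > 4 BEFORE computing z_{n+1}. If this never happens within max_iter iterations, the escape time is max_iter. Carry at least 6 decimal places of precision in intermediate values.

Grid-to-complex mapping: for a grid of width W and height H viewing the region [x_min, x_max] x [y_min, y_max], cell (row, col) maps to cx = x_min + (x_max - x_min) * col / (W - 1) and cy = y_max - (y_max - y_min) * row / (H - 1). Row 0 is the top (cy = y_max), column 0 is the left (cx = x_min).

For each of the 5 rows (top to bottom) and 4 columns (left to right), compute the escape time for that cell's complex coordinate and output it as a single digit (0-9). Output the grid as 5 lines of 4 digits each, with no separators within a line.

(row=0, col=0): c = -0.1100 + 0.8900i → escape time 9
(row=0, col=1): c = 0.1433 + 0.8900i → escape time 5
(row=0, col=2): c = 0.3967 + 0.8900i → escape time 3
(row=0, col=3): c = 0.6500 + 0.8900i → escape time 2
(row=1, col=0): c = -0.1100 + 0.5075i → escape time 9
(row=1, col=1): c = 0.1433 + 0.5075i → escape time 9
(row=1, col=2): c = 0.3967 + 0.5075i → escape time 7
(row=1, col=3): c = 0.6500 + 0.5075i → escape time 3
(row=2, col=0): c = -0.1100 + 0.1250i → escape time 9
(row=2, col=1): c = 0.1433 + 0.1250i → escape time 9
(row=2, col=2): c = 0.3967 + 0.1250i → escape time 9
(row=2, col=3): c = 0.6500 + 0.1250i → escape time 4
(row=3, col=0): c = -0.1100 + -0.2575i → escape time 9
(row=3, col=1): c = 0.1433 + -0.2575i → escape time 9
(row=3, col=2): c = 0.3967 + -0.2575i → escape time 9
(row=3, col=3): c = 0.6500 + -0.2575i → escape time 4
(row=4, col=0): c = -0.1100 + -0.6400i → escape time 9
(row=4, col=1): c = 0.1433 + -0.6400i → escape time 9
(row=4, col=2): c = 0.3967 + -0.6400i → escape time 7
(row=4, col=3): c = 0.6500 + -0.6400i → escape time 3

Answer: 9532
9973
9994
9994
9973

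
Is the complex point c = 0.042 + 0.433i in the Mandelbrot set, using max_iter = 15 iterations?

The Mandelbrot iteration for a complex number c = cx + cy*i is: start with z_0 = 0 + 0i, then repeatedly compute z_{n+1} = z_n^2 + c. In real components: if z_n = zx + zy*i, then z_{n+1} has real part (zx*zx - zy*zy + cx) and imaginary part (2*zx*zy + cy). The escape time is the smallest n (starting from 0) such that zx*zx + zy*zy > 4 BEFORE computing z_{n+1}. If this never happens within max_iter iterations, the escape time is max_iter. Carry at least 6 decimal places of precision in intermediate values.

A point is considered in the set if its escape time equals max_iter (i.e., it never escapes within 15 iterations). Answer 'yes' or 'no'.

z_0 = 0 + 0i, c = 0.0420 + 0.4330i
Iter 1: z = 0.0420 + 0.4330i, |z|^2 = 0.1893
Iter 2: z = -0.1437 + 0.4694i, |z|^2 = 0.2410
Iter 3: z = -0.1577 + 0.2981i, |z|^2 = 0.1137
Iter 4: z = -0.0220 + 0.3390i, |z|^2 = 0.1154
Iter 5: z = -0.0724 + 0.4181i, |z|^2 = 0.1800
Iter 6: z = -0.1275 + 0.3724i, |z|^2 = 0.1550
Iter 7: z = -0.0804 + 0.3380i, |z|^2 = 0.1207
Iter 8: z = -0.0658 + 0.3786i, |z|^2 = 0.1477
Iter 9: z = -0.0970 + 0.3832i, |z|^2 = 0.1563
Iter 10: z = -0.0954 + 0.3586i, |z|^2 = 0.1377
Iter 11: z = -0.0775 + 0.3646i, |z|^2 = 0.1389
Iter 12: z = -0.0849 + 0.3765i, |z|^2 = 0.1489
Iter 13: z = -0.0925 + 0.3691i, |z|^2 = 0.1448
Iter 14: z = -0.0857 + 0.3647i, |z|^2 = 0.1403
Did not escape in 15 iterations → in set

Answer: yes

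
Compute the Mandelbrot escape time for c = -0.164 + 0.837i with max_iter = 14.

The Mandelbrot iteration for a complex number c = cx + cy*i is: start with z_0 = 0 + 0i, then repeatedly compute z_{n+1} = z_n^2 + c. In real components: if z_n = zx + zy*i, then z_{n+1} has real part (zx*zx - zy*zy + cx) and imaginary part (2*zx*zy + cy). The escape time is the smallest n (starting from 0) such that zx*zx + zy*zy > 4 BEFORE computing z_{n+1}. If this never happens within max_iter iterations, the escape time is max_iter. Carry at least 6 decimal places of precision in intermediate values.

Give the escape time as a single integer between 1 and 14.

z_0 = 0 + 0i, c = -0.1640 + 0.8370i
Iter 1: z = -0.1640 + 0.8370i, |z|^2 = 0.7275
Iter 2: z = -0.8377 + 0.5625i, |z|^2 = 1.0181
Iter 3: z = 0.2213 + -0.1053i, |z|^2 = 0.0601
Iter 4: z = -0.1261 + 0.7904i, |z|^2 = 0.6406
Iter 5: z = -0.7728 + 0.6377i, |z|^2 = 1.0038
Iter 6: z = 0.0266 + -0.1486i, |z|^2 = 0.0228
Iter 7: z = -0.1854 + 0.8291i, |z|^2 = 0.7218
Iter 8: z = -0.8170 + 0.5296i, |z|^2 = 0.9481
Iter 9: z = 0.2230 + -0.0285i, |z|^2 = 0.0506
Iter 10: z = -0.1151 + 0.8243i, |z|^2 = 0.6927
Iter 11: z = -0.8302 + 0.6473i, |z|^2 = 1.1083
Iter 12: z = 0.1063 + -0.2378i, |z|^2 = 0.0679
Iter 13: z = -0.2093 + 0.7864i, |z|^2 = 0.6623

Answer: 14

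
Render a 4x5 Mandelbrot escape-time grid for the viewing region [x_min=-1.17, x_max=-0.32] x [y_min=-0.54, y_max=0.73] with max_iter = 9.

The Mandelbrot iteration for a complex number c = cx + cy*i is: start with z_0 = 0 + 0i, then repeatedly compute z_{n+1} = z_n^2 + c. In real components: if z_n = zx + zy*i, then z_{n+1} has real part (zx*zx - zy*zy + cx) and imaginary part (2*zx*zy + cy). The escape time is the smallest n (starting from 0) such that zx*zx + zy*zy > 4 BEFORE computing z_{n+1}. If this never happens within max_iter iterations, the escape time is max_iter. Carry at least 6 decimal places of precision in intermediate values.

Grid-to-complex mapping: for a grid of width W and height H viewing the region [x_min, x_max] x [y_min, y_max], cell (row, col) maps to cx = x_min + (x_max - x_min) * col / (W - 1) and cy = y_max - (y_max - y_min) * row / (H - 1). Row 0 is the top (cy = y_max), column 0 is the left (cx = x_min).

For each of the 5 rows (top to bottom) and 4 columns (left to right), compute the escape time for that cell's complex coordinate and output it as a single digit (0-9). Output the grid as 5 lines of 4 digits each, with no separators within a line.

(row=0, col=0): c = -1.1700 + 0.7300i → escape time 3
(row=0, col=1): c = -0.8867 + 0.7300i → escape time 4
(row=0, col=2): c = -0.6033 + 0.7300i → escape time 6
(row=0, col=3): c = -0.3200 + 0.7300i → escape time 9
(row=1, col=0): c = -1.1700 + 0.4125i → escape time 6
(row=1, col=1): c = -0.8867 + 0.4125i → escape time 7
(row=1, col=2): c = -0.6033 + 0.4125i → escape time 9
(row=1, col=3): c = -0.3200 + 0.4125i → escape time 9
(row=2, col=0): c = -1.1700 + 0.0950i → escape time 9
(row=2, col=1): c = -0.8867 + 0.0950i → escape time 9
(row=2, col=2): c = -0.6033 + 0.0950i → escape time 9
(row=2, col=3): c = -0.3200 + 0.0950i → escape time 9
(row=3, col=0): c = -1.1700 + -0.2225i → escape time 9
(row=3, col=1): c = -0.8867 + -0.2225i → escape time 9
(row=3, col=2): c = -0.6033 + -0.2225i → escape time 9
(row=3, col=3): c = -0.3200 + -0.2225i → escape time 9
(row=4, col=0): c = -1.1700 + -0.5400i → escape time 4
(row=4, col=1): c = -0.8867 + -0.5400i → escape time 5
(row=4, col=2): c = -0.6033 + -0.5400i → escape time 9
(row=4, col=3): c = -0.3200 + -0.5400i → escape time 9

Answer: 3469
6799
9999
9999
4599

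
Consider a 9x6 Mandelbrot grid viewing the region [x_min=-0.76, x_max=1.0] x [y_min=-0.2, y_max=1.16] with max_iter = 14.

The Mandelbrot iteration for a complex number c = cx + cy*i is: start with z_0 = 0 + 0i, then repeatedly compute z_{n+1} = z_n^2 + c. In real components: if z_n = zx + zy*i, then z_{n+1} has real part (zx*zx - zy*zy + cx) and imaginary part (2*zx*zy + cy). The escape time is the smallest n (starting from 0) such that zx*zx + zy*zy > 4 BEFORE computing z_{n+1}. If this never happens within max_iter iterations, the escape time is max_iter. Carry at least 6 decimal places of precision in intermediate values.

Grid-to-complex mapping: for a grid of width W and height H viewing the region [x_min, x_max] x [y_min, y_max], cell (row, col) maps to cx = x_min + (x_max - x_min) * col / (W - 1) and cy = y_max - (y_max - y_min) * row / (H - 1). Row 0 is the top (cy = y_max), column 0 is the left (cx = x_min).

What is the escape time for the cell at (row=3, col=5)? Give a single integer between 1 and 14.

z_0 = 0 + 0i, c = 0.3400 + 0.3440i
Iter 1: z = 0.3400 + 0.3440i, |z|^2 = 0.2339
Iter 2: z = 0.3373 + 0.5779i, |z|^2 = 0.4477
Iter 3: z = 0.1198 + 0.7338i, |z|^2 = 0.5528
Iter 4: z = -0.1842 + 0.5198i, |z|^2 = 0.3041
Iter 5: z = 0.1038 + 0.1526i, |z|^2 = 0.0340
Iter 6: z = 0.3275 + 0.3757i, |z|^2 = 0.2484
Iter 7: z = 0.3061 + 0.5901i, |z|^2 = 0.4419
Iter 8: z = 0.0856 + 0.7053i, |z|^2 = 0.5047
Iter 9: z = -0.1501 + 0.4647i, |z|^2 = 0.2384
Iter 10: z = 0.1466 + 0.2045i, |z|^2 = 0.0633
Iter 11: z = 0.3197 + 0.4040i, |z|^2 = 0.2654
Iter 12: z = 0.2790 + 0.6023i, |z|^2 = 0.4406
Iter 13: z = 0.0551 + 0.6801i, |z|^2 = 0.4655

Answer: 14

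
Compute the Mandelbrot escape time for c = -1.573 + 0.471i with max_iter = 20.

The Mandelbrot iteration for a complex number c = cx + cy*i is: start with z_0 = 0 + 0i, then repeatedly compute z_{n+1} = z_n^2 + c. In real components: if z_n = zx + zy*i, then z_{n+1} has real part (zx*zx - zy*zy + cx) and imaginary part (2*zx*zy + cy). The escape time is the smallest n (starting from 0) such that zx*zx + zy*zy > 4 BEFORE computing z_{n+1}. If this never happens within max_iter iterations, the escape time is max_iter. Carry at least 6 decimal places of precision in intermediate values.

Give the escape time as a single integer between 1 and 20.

z_0 = 0 + 0i, c = -1.5730 + 0.4710i
Iter 1: z = -1.5730 + 0.4710i, |z|^2 = 2.6962
Iter 2: z = 0.6795 + -1.0108i, |z|^2 = 1.4834
Iter 3: z = -2.1329 + -0.9026i, |z|^2 = 5.3641
Escaped at iteration 3

Answer: 3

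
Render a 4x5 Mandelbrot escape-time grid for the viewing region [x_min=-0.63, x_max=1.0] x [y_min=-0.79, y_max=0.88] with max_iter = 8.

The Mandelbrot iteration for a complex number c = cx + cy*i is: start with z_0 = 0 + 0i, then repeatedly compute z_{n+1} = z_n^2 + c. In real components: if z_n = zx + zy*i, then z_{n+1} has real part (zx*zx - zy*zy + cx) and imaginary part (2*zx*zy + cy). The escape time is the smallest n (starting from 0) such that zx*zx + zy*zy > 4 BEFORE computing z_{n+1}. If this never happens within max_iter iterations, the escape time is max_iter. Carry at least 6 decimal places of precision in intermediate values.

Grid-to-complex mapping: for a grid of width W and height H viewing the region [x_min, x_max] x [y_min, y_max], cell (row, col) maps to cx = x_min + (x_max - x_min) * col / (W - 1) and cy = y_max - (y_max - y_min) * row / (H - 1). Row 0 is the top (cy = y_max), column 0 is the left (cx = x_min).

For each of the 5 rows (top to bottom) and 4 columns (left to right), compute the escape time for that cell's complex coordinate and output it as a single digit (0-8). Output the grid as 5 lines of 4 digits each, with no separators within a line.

(row=0, col=0): c = -0.6300 + 0.8800i → escape time 4
(row=0, col=1): c = -0.0867 + 0.8800i → escape time 8
(row=0, col=2): c = 0.4567 + 0.8800i → escape time 3
(row=0, col=3): c = 1.0000 + 0.8800i → escape time 2
(row=1, col=0): c = -0.6300 + 0.4625i → escape time 8
(row=1, col=1): c = -0.0867 + 0.4625i → escape time 8
(row=1, col=2): c = 0.4567 + 0.4625i → escape time 6
(row=1, col=3): c = 1.0000 + 0.4625i → escape time 2
(row=2, col=0): c = -0.6300 + 0.0450i → escape time 8
(row=2, col=1): c = -0.0867 + 0.0450i → escape time 8
(row=2, col=2): c = 0.4567 + 0.0450i → escape time 5
(row=2, col=3): c = 1.0000 + 0.0450i → escape time 2
(row=3, col=0): c = -0.6300 + -0.3725i → escape time 8
(row=3, col=1): c = -0.0867 + -0.3725i → escape time 8
(row=3, col=2): c = 0.4567 + -0.3725i → escape time 8
(row=3, col=3): c = 1.0000 + -0.3725i → escape time 2
(row=4, col=0): c = -0.6300 + -0.7900i → escape time 4
(row=4, col=1): c = -0.0867 + -0.7900i → escape time 8
(row=4, col=2): c = 0.4567 + -0.7900i → escape time 3
(row=4, col=3): c = 1.0000 + -0.7900i → escape time 2

Answer: 4832
8862
8852
8882
4832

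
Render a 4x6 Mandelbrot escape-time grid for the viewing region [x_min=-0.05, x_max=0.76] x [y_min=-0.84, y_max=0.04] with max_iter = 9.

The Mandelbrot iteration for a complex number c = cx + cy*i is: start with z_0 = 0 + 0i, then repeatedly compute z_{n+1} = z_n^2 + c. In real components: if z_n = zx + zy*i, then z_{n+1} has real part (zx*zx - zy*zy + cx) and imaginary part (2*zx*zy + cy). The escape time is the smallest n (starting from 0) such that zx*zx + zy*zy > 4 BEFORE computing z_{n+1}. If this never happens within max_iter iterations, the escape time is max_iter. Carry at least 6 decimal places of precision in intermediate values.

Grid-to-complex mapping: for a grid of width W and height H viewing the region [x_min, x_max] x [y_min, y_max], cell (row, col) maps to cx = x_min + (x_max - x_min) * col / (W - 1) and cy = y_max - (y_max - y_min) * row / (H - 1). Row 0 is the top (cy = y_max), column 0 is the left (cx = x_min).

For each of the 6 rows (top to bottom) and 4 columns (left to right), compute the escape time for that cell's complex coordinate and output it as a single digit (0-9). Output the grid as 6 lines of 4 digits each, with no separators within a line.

(row=0, col=0): c = -0.0500 + 0.0400i → escape time 9
(row=0, col=1): c = 0.2200 + 0.0400i → escape time 9
(row=0, col=2): c = 0.4900 + 0.0400i → escape time 5
(row=0, col=3): c = 0.7600 + 0.0400i → escape time 3
(row=1, col=0): c = -0.0500 + -0.1360i → escape time 9
(row=1, col=1): c = 0.2200 + -0.1360i → escape time 9
(row=1, col=2): c = 0.4900 + -0.1360i → escape time 5
(row=1, col=3): c = 0.7600 + -0.1360i → escape time 3
(row=2, col=0): c = -0.0500 + -0.3120i → escape time 9
(row=2, col=1): c = 0.2200 + -0.3120i → escape time 9
(row=2, col=2): c = 0.4900 + -0.3120i → escape time 6
(row=2, col=3): c = 0.7600 + -0.3120i → escape time 3
(row=3, col=0): c = -0.0500 + -0.4880i → escape time 9
(row=3, col=1): c = 0.2200 + -0.4880i → escape time 9
(row=3, col=2): c = 0.4900 + -0.4880i → escape time 5
(row=3, col=3): c = 0.7600 + -0.4880i → escape time 3
(row=4, col=0): c = -0.0500 + -0.6640i → escape time 9
(row=4, col=1): c = 0.2200 + -0.6640i → escape time 7
(row=4, col=2): c = 0.4900 + -0.6640i → escape time 4
(row=4, col=3): c = 0.7600 + -0.6640i → escape time 3
(row=5, col=0): c = -0.0500 + -0.8400i → escape time 9
(row=5, col=1): c = 0.2200 + -0.8400i → escape time 5
(row=5, col=2): c = 0.4900 + -0.8400i → escape time 3
(row=5, col=3): c = 0.7600 + -0.8400i → escape time 2

Answer: 9953
9953
9963
9953
9743
9532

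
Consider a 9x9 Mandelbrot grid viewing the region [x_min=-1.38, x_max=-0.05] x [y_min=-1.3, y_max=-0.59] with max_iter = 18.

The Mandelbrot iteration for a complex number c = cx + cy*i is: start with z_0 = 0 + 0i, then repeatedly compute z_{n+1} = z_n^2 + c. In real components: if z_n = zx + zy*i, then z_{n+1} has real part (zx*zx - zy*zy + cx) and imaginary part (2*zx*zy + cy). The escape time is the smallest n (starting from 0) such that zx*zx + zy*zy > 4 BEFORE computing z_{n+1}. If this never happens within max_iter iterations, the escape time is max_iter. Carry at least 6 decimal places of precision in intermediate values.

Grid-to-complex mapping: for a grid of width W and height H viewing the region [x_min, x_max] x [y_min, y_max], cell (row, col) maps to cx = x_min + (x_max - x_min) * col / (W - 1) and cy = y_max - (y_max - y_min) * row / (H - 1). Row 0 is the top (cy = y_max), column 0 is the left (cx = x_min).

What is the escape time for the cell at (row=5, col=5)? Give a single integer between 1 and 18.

Answer: 4

Derivation:
z_0 = 0 + 0i, c = -0.5487 + -1.0337i
Iter 1: z = -0.5487 + -1.0337i, |z|^2 = 1.3698
Iter 2: z = -1.3163 + 0.1008i, |z|^2 = 1.7427
Iter 3: z = 1.1736 + -1.2991i, |z|^2 = 3.0650
Iter 4: z = -0.8589 + -4.0831i, |z|^2 = 17.4092
Escaped at iteration 4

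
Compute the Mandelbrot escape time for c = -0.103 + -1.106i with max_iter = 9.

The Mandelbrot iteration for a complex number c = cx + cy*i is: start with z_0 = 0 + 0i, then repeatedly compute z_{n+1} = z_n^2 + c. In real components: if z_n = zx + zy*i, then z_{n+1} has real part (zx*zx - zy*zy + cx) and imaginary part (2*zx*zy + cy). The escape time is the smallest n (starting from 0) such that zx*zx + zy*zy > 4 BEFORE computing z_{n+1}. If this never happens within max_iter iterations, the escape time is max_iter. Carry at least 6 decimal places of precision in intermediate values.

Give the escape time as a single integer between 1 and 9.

Answer: 5

Derivation:
z_0 = 0 + 0i, c = -0.1030 + -1.1060i
Iter 1: z = -0.1030 + -1.1060i, |z|^2 = 1.2338
Iter 2: z = -1.3156 + -0.8782i, |z|^2 = 2.5020
Iter 3: z = 0.8567 + 1.2047i, |z|^2 = 2.1852
Iter 4: z = -0.8203 + 0.9581i, |z|^2 = 1.5908
Iter 5: z = -0.3481 + -2.6778i, |z|^2 = 7.2920
Escaped at iteration 5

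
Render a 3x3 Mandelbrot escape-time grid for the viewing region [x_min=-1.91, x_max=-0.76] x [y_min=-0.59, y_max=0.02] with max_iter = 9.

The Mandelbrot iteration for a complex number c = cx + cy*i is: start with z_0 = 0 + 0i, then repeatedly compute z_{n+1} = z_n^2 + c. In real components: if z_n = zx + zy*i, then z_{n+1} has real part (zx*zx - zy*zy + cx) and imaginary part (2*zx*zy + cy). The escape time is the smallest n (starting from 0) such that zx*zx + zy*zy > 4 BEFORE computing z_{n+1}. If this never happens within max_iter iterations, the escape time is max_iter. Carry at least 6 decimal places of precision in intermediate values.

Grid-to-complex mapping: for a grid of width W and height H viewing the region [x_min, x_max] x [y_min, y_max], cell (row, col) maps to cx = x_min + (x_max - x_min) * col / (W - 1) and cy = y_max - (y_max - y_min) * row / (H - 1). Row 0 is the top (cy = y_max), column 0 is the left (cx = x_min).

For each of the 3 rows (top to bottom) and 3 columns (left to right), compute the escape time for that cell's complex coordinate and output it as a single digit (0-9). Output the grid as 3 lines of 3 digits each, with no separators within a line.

Answer: 799
369
236

Derivation:
(row=0, col=0): c = -1.9100 + 0.0200i → escape time 7
(row=0, col=1): c = -1.3350 + 0.0200i → escape time 9
(row=0, col=2): c = -0.7600 + 0.0200i → escape time 9
(row=1, col=0): c = -1.9100 + -0.2850i → escape time 3
(row=1, col=1): c = -1.3350 + -0.2850i → escape time 6
(row=1, col=2): c = -0.7600 + -0.2850i → escape time 9
(row=2, col=0): c = -1.9100 + -0.5900i → escape time 2
(row=2, col=1): c = -1.3350 + -0.5900i → escape time 3
(row=2, col=2): c = -0.7600 + -0.5900i → escape time 6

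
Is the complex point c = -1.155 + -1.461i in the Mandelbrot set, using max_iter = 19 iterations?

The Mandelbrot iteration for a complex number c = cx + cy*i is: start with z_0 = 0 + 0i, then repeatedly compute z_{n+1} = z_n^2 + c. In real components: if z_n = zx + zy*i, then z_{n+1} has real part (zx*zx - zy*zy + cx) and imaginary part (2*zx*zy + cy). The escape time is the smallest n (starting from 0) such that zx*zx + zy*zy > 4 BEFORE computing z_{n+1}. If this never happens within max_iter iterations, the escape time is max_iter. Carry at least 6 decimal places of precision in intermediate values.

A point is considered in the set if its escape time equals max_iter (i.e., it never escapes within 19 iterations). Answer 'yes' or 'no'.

Answer: no

Derivation:
z_0 = 0 + 0i, c = -1.1550 + -1.4610i
Iter 1: z = -1.1550 + -1.4610i, |z|^2 = 3.4685
Iter 2: z = -1.9555 + 1.9139i, |z|^2 = 7.4870
Escaped at iteration 2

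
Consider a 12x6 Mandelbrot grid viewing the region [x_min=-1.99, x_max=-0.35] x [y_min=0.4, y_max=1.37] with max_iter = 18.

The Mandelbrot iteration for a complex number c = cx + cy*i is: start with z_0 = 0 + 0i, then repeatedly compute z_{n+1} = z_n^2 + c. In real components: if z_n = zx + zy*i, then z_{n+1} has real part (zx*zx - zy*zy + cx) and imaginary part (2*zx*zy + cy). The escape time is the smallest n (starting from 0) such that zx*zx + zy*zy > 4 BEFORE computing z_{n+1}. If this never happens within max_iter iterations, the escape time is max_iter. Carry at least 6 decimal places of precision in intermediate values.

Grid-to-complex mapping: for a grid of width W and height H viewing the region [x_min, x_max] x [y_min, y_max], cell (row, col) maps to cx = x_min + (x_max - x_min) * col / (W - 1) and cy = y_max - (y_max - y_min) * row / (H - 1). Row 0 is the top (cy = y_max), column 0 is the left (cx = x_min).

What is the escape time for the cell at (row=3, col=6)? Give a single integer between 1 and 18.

z_0 = 0 + 0i, c = -1.0955 + 0.7880i
Iter 1: z = -1.0955 + 0.7880i, |z|^2 = 1.8210
Iter 2: z = -0.5164 + -0.9384i, |z|^2 = 1.1473
Iter 3: z = -1.7095 + 1.7572i, |z|^2 = 6.0100
Escaped at iteration 3

Answer: 3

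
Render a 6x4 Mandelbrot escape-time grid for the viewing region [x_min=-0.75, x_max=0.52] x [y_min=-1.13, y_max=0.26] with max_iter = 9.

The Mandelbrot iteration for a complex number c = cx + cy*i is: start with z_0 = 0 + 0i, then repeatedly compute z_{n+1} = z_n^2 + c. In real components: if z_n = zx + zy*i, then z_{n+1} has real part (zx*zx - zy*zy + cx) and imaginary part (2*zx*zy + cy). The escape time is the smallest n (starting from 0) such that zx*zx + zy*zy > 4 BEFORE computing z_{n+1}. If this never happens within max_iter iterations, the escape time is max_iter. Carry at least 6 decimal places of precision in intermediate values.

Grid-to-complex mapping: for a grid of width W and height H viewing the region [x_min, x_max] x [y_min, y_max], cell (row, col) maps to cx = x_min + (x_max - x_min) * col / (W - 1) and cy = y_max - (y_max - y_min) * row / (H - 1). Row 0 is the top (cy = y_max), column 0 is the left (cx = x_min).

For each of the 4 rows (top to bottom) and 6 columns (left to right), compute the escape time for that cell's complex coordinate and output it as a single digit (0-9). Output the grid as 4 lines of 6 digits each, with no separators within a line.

Answer: 999995
999995
599973
335432

Derivation:
(row=0, col=0): c = -0.7500 + 0.2600i → escape time 9
(row=0, col=1): c = -0.4960 + 0.2600i → escape time 9
(row=0, col=2): c = -0.2420 + 0.2600i → escape time 9
(row=0, col=3): c = 0.0120 + 0.2600i → escape time 9
(row=0, col=4): c = 0.2660 + 0.2600i → escape time 9
(row=0, col=5): c = 0.5200 + 0.2600i → escape time 5
(row=1, col=0): c = -0.7500 + -0.2033i → escape time 9
(row=1, col=1): c = -0.4960 + -0.2033i → escape time 9
(row=1, col=2): c = -0.2420 + -0.2033i → escape time 9
(row=1, col=3): c = 0.0120 + -0.2033i → escape time 9
(row=1, col=4): c = 0.2660 + -0.2033i → escape time 9
(row=1, col=5): c = 0.5200 + -0.2033i → escape time 5
(row=2, col=0): c = -0.7500 + -0.6667i → escape time 5
(row=2, col=1): c = -0.4960 + -0.6667i → escape time 9
(row=2, col=2): c = -0.2420 + -0.6667i → escape time 9
(row=2, col=3): c = 0.0120 + -0.6667i → escape time 9
(row=2, col=4): c = 0.2660 + -0.6667i → escape time 7
(row=2, col=5): c = 0.5200 + -0.6667i → escape time 3
(row=3, col=0): c = -0.7500 + -1.1300i → escape time 3
(row=3, col=1): c = -0.4960 + -1.1300i → escape time 3
(row=3, col=2): c = -0.2420 + -1.1300i → escape time 5
(row=3, col=3): c = 0.0120 + -1.1300i → escape time 4
(row=3, col=4): c = 0.2660 + -1.1300i → escape time 3
(row=3, col=5): c = 0.5200 + -1.1300i → escape time 2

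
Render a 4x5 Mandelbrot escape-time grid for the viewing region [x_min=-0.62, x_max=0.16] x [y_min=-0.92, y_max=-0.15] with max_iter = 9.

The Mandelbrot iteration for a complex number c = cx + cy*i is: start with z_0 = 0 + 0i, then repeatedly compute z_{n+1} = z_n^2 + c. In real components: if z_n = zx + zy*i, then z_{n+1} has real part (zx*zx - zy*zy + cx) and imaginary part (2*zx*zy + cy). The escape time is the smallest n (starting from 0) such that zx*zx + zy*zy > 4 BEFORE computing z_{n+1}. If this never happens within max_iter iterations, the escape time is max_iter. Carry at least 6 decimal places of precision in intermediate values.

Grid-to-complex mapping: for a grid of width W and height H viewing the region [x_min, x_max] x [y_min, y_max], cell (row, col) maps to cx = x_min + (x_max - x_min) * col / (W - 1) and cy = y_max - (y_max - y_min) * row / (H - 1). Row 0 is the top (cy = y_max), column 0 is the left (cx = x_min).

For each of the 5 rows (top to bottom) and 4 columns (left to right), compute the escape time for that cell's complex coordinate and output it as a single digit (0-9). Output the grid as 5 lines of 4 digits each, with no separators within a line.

Answer: 9999
9999
9999
6896
4594

Derivation:
(row=0, col=0): c = -0.6200 + -0.1500i → escape time 9
(row=0, col=1): c = -0.3600 + -0.1500i → escape time 9
(row=0, col=2): c = -0.1000 + -0.1500i → escape time 9
(row=0, col=3): c = 0.1600 + -0.1500i → escape time 9
(row=1, col=0): c = -0.6200 + -0.3425i → escape time 9
(row=1, col=1): c = -0.3600 + -0.3425i → escape time 9
(row=1, col=2): c = -0.1000 + -0.3425i → escape time 9
(row=1, col=3): c = 0.1600 + -0.3425i → escape time 9
(row=2, col=0): c = -0.6200 + -0.5350i → escape time 9
(row=2, col=1): c = -0.3600 + -0.5350i → escape time 9
(row=2, col=2): c = -0.1000 + -0.5350i → escape time 9
(row=2, col=3): c = 0.1600 + -0.5350i → escape time 9
(row=3, col=0): c = -0.6200 + -0.7275i → escape time 6
(row=3, col=1): c = -0.3600 + -0.7275i → escape time 8
(row=3, col=2): c = -0.1000 + -0.7275i → escape time 9
(row=3, col=3): c = 0.1600 + -0.7275i → escape time 6
(row=4, col=0): c = -0.6200 + -0.9200i → escape time 4
(row=4, col=1): c = -0.3600 + -0.9200i → escape time 5
(row=4, col=2): c = -0.1000 + -0.9200i → escape time 9
(row=4, col=3): c = 0.1600 + -0.9200i → escape time 4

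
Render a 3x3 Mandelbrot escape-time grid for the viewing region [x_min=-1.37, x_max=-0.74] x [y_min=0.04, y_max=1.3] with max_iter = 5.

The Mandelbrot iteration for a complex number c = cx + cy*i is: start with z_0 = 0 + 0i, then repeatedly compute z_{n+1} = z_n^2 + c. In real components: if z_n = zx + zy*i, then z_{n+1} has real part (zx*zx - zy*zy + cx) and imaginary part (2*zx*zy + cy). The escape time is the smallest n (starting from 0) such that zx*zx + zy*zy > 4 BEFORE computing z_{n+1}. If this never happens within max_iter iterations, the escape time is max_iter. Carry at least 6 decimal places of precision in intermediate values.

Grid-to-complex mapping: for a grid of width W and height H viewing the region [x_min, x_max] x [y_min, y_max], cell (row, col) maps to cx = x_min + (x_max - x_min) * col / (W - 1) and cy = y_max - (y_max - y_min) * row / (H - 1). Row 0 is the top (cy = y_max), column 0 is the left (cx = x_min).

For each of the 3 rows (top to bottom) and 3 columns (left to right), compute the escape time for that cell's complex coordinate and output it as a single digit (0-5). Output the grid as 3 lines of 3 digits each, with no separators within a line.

(row=0, col=0): c = -1.3700 + 1.3000i → escape time 2
(row=0, col=1): c = -1.0550 + 1.3000i → escape time 2
(row=0, col=2): c = -0.7400 + 1.3000i → escape time 3
(row=1, col=0): c = -1.3700 + 0.6700i → escape time 3
(row=1, col=1): c = -1.0550 + 0.6700i → escape time 4
(row=1, col=2): c = -0.7400 + 0.6700i → escape time 5
(row=2, col=0): c = -1.3700 + 0.0400i → escape time 5
(row=2, col=1): c = -1.0550 + 0.0400i → escape time 5
(row=2, col=2): c = -0.7400 + 0.0400i → escape time 5

Answer: 223
345
555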